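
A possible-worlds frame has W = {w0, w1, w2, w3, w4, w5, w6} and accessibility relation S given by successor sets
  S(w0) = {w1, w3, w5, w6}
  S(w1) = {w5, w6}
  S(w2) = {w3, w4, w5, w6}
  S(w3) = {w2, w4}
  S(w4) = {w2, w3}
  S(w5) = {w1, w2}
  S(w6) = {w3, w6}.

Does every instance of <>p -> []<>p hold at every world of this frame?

Axiom 5 corresponds to the accessibility relation being Euclidean.
Euclidean: no — w0 S w1 and w0 S w3, but not w1 S w3.

No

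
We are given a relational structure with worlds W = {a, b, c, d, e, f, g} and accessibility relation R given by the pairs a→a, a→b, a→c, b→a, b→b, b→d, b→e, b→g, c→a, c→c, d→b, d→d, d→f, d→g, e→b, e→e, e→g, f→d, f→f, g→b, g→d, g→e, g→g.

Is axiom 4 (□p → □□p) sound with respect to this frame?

By correspondence theory, 4 is valid on a frame iff R is transitive.
Transitive: no — a R b and b R d, but not a R d.

No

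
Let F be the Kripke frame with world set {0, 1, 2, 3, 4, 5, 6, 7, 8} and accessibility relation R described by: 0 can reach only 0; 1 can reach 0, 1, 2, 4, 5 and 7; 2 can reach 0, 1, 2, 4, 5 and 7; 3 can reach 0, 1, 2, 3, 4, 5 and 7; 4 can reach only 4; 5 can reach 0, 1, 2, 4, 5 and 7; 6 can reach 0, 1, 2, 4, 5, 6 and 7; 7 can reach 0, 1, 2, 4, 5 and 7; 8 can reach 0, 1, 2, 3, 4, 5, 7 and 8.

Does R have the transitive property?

Yes

Transitive: yes — every two-step R-path is closed by a direct edge.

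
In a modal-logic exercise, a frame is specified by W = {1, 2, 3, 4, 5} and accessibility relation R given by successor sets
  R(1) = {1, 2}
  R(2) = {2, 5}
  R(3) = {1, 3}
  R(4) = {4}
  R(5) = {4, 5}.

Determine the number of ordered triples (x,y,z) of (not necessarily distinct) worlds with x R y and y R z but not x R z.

Enumerating: (1,2,5), (2,5,4), (3,1,2).

3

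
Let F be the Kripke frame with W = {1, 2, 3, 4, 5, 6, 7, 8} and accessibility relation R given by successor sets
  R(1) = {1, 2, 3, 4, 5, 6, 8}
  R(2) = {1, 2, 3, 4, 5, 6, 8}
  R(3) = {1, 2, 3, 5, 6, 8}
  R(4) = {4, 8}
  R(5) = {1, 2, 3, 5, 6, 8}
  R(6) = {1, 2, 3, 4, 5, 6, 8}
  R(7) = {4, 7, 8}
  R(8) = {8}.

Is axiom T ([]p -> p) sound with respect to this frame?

Axiom T corresponds to the accessibility relation being reflexive.
Reflexive: yes — every world is R-related to itself.

Yes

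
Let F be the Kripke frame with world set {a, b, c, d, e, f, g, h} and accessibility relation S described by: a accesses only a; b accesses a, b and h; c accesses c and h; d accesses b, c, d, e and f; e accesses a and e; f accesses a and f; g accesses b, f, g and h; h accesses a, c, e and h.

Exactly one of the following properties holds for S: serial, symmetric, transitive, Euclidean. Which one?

serial

Serial: yes — every world has a successor (e.g. a S a).
Symmetric: no — b S a but not a S b.
Transitive: no — b S h and h S c, but not b S c.
Euclidean: no — b S a and b S h, but not a S h.
Only serial holds.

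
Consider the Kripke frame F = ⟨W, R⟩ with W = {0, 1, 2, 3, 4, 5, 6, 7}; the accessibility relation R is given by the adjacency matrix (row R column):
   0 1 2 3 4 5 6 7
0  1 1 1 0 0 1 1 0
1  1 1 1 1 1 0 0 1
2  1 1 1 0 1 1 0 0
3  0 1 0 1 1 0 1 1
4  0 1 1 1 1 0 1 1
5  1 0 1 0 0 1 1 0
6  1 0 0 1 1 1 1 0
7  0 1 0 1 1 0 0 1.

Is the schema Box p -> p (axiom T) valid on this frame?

The schema T characterises exactly the reflexive frames.
Reflexive: yes — every world is R-related to itself.

Yes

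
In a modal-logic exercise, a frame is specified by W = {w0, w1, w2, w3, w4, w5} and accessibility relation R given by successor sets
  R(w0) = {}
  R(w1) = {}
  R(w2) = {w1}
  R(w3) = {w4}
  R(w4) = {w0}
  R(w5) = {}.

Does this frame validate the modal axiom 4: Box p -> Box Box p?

Axiom 4 corresponds to the accessibility relation being transitive.
Transitive: no — w3 R w4 and w4 R w0, but not w3 R w0.

No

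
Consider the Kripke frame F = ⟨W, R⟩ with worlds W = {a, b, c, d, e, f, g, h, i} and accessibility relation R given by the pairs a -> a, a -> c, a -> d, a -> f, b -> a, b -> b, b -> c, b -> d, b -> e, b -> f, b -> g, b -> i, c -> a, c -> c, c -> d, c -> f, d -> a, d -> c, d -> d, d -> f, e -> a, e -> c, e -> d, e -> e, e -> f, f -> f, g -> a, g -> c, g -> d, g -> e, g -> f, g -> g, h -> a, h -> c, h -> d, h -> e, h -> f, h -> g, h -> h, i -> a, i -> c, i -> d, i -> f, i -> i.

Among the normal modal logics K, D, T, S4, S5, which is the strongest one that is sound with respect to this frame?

Serial (axiom D): yes — every world has a successor (e.g. a R a).
Reflexive (axiom T): yes — every world is R-related to itself.
Transitive (axiom 4): yes — every two-step R-path is closed by a direct edge.
Euclidean (axiom 5): no — a R f and a R c, but not f R c.
So F validates K, D, T, S4; S5 would additionally require R to be Euclidean. The strongest is S4.

S4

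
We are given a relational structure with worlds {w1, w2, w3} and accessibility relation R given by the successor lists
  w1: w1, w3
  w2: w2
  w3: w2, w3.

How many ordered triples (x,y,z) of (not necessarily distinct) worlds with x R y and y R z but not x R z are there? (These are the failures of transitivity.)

Enumerating: (w1,w3,w2).

1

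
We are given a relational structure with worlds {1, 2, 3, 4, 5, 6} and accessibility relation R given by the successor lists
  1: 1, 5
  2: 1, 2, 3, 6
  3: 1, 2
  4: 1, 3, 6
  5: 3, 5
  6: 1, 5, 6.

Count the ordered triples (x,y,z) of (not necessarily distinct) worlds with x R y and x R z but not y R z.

19

Enumerating: (1,5,1), (2,1,2), (2,1,3), (2,1,6), (2,3,3), (2,3,6), (2,6,2), (2,6,3), (3,1,2), (4,1,3), (4,1,6), (4,3,3), … and 7 more.
Total: 19.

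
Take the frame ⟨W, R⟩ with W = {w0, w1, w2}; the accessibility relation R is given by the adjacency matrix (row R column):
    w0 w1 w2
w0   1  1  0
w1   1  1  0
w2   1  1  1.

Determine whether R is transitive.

Yes

Transitive: yes — every two-step R-path is closed by a direct edge.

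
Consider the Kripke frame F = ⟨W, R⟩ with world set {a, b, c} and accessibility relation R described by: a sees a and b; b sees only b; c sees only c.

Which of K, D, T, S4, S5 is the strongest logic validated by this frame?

Serial (axiom D): yes — every world has a successor (e.g. a R a).
Reflexive (axiom T): yes — every world is R-related to itself.
Transitive (axiom 4): yes — every two-step R-path is closed by a direct edge.
Euclidean (axiom 5): no — a R b and a R a, but not b R a.
So F validates K, D, T, S4; S5 would additionally require R to be Euclidean. The strongest is S4.

S4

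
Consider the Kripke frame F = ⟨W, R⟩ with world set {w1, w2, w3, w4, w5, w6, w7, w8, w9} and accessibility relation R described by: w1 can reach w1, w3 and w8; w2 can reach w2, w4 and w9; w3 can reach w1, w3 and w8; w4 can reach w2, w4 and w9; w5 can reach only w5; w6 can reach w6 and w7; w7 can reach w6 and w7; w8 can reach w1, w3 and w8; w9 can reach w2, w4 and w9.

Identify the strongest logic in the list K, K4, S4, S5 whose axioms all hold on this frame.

Transitive (axiom 4): yes — every two-step R-path is closed by a direct edge.
Reflexive (axiom T): yes — every world is R-related to itself.
Euclidean (axiom 5): yes — any two successors of a common world are R-related.
So F validates K, K4, S4, S5. The strongest is S5.

S5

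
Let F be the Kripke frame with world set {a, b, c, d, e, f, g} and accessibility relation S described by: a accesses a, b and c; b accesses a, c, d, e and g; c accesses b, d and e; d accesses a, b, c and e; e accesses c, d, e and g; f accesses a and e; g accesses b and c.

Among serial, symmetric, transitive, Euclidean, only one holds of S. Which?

Serial: yes — every world has a successor (e.g. a S a).
Symmetric: no — a S c but not c S a.
Transitive: no — a S b and b S d, but not a S d.
Euclidean: no — b S a and b S d, but not a S d.
Only serial holds.

serial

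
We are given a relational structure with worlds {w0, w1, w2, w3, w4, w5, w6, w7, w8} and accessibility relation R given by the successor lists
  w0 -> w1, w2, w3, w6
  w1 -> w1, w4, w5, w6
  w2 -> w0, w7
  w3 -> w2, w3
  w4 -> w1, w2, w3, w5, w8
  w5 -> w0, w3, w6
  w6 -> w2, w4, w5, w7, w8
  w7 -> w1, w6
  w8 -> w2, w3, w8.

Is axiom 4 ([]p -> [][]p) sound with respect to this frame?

Axiom 4 corresponds to the accessibility relation being transitive.
Transitive: no — w0 R w1 and w1 R w4, but not w0 R w4.

No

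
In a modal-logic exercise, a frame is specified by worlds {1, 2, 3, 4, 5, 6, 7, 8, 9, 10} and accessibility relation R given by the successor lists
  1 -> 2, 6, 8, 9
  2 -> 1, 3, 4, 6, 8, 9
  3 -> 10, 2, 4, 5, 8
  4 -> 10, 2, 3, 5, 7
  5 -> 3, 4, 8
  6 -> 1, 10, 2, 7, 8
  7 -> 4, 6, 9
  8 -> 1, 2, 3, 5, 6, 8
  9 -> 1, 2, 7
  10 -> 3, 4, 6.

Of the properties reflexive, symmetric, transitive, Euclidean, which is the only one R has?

symmetric

Reflexive: no — 1 is not related to itself.
Symmetric: yes — every pair in R has its reverse in R.
Transitive: no — 1 R 2 and 2 R 3, but not 1 R 3.
Euclidean: no — 1 R 6 and 1 R 9, but not 6 R 9.
Only symmetric holds.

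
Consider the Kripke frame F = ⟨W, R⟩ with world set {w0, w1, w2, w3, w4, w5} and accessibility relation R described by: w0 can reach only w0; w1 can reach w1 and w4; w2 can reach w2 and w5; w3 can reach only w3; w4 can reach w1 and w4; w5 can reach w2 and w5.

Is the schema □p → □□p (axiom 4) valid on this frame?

By correspondence theory, 4 is valid on a frame iff R is transitive.
Transitive: yes — every two-step R-path is closed by a direct edge.

Yes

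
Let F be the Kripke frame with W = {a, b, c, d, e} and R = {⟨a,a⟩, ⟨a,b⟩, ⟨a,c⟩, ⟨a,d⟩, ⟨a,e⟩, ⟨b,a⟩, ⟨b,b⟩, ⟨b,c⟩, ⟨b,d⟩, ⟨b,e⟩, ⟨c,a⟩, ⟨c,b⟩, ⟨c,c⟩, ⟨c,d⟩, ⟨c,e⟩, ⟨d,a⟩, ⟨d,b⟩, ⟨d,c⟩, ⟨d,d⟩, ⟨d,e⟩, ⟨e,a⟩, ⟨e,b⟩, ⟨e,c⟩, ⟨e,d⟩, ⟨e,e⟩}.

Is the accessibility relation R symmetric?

Yes

Symmetric: yes — every pair in R has its reverse in R.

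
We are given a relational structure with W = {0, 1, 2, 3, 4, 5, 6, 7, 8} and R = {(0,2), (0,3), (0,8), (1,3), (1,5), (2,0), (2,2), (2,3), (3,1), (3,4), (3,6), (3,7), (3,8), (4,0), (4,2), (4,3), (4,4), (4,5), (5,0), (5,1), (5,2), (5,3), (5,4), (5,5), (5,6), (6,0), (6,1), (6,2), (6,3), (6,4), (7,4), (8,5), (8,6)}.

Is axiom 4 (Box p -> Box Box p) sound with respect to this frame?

No

Axiom 4 corresponds to the accessibility relation being transitive.
Transitive: no — 0 R 3 and 3 R 1, but not 0 R 1.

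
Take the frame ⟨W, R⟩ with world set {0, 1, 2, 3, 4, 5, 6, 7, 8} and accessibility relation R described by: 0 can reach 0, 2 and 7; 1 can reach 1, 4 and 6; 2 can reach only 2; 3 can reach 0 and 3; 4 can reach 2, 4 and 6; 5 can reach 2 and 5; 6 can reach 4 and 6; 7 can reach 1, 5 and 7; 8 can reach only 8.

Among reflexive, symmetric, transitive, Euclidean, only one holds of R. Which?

reflexive

Reflexive: yes — every world is R-related to itself.
Symmetric: no — 0 R 2 but not 2 R 0.
Transitive: no — 0 R 7 and 7 R 1, but not 0 R 1.
Euclidean: no — 0 R 2 and 0 R 7, but not 2 R 7.
Only reflexive holds.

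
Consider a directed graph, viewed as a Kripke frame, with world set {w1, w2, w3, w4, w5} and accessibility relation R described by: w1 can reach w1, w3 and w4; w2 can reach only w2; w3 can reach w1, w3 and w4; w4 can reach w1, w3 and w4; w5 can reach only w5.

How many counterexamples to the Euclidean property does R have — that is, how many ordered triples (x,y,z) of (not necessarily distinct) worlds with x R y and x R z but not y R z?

R is Euclidean; there are no such tuples.

0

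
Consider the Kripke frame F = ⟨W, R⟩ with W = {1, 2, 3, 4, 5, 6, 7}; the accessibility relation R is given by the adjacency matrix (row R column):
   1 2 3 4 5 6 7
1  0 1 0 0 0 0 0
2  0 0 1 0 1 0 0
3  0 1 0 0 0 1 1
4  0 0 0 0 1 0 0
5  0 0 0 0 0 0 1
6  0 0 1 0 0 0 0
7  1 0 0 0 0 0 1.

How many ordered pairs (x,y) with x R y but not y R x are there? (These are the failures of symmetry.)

Enumerating: (1,2), (2,5), (3,7), (4,5), (5,7), (7,1).

6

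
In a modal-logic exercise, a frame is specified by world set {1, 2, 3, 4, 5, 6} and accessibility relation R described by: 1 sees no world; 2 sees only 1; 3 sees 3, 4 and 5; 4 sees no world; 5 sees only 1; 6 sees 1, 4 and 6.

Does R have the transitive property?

Transitive: no — 3 R 5 and 5 R 1, but not 3 R 1.

No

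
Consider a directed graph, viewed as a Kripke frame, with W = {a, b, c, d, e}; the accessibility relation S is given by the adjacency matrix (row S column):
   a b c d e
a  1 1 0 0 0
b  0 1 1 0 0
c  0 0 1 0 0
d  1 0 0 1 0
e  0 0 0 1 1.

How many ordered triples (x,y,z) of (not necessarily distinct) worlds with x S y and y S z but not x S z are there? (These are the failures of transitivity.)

Enumerating: (a,b,c), (d,a,b), (e,d,a).

3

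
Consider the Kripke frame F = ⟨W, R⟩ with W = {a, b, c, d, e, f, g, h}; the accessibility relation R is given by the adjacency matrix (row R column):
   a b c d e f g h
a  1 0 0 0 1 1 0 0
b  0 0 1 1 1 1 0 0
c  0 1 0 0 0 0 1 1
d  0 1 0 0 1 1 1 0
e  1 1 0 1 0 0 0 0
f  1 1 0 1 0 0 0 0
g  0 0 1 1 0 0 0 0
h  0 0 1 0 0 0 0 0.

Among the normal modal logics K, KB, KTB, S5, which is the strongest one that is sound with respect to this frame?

Symmetric (axiom B): yes — every pair in R has its reverse in R.
Reflexive (axiom T): no — b is not related to itself.
Euclidean (axiom 5): no — a R e and a R f, but not e R f.
So F validates K, KB; KTB would additionally require R to be reflexive. The strongest is KB.

KB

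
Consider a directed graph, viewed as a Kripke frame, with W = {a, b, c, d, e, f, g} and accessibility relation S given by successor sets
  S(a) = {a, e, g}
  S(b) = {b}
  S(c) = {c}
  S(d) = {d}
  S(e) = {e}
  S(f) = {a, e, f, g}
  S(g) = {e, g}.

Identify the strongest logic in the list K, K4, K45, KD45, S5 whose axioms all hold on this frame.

K4

Transitive (axiom 4): yes — every two-step S-path is closed by a direct edge.
Euclidean (axiom 5): no — a S e and a S g, but not e S g.
Serial (axiom D): yes — every world has a successor (e.g. a S a).
Reflexive (axiom T): yes — every world is S-related to itself.
So F validates K, K4; K45 would additionally require S to be Euclidean. The strongest is K4.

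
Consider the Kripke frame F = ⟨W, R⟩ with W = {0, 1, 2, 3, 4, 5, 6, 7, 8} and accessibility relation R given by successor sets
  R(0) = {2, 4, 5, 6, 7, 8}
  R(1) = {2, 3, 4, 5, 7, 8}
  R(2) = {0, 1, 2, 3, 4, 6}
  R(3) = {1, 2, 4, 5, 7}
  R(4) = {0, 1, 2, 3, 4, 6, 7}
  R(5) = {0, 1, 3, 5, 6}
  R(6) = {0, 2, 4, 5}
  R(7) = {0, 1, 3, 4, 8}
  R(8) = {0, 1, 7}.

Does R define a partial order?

Reflexive: no — 0 is not related to itself.
Transitive: no — 0 R 2 and 2 R 1, but not 0 R 1.
Antisymmetric: no — 0 R 2 and 2 R 0 with 0 ≠ 2.
So R is not a partial order.

No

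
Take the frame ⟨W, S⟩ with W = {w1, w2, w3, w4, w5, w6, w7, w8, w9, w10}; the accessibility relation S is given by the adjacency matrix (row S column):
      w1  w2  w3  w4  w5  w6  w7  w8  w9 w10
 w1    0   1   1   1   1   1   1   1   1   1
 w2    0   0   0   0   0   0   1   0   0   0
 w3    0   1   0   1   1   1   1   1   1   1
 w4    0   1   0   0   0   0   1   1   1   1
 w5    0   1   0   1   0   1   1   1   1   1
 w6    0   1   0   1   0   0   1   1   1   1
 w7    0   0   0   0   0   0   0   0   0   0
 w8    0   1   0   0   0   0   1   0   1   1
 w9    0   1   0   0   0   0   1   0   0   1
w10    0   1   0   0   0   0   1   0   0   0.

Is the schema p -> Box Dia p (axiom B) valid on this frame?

Axiom B corresponds to the accessibility relation being symmetric.
Symmetric: no — w1 S w10 but not w10 S w1.

No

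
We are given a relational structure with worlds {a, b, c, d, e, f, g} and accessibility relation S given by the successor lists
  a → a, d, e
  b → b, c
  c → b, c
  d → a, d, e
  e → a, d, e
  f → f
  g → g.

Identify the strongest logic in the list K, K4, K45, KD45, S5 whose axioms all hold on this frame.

S5

Transitive (axiom 4): yes — every two-step S-path is closed by a direct edge.
Euclidean (axiom 5): yes — any two successors of a common world are S-related.
Serial (axiom D): yes — every world has a successor (e.g. a S a).
Reflexive (axiom T): yes — every world is S-related to itself.
So F validates K, K4, K45, KD45, S5. The strongest is S5.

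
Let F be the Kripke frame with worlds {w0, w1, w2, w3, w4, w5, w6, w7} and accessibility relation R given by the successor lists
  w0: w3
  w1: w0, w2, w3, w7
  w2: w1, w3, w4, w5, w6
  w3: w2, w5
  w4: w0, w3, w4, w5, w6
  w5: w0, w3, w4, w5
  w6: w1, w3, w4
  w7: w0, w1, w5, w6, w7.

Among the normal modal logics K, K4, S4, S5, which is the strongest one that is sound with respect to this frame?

K

Transitive (axiom 4): no — w0 R w3 and w3 R w2, but not w0 R w2.
Reflexive (axiom T): no — w0 is not related to itself.
Euclidean (axiom 5): no — w1 R w0 and w1 R w2, but not w0 R w2.
So F validates K; K4 would additionally require R to be transitive. The strongest is K.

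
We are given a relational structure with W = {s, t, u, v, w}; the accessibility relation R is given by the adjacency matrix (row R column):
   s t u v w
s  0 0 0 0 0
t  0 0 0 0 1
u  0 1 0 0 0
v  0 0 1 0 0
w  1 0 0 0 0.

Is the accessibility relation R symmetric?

Symmetric: no — t R w but not w R t.

No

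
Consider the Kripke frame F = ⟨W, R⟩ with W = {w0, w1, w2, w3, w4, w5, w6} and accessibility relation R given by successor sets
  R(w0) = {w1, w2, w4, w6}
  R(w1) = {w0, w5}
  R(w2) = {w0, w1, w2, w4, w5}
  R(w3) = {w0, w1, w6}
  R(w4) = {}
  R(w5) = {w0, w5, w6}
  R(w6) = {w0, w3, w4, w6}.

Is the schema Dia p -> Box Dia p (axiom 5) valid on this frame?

By correspondence theory, 5 is valid on a frame iff R is Euclidean.
Euclidean: no — w0 R w1 and w0 R w2, but not w1 R w2.

No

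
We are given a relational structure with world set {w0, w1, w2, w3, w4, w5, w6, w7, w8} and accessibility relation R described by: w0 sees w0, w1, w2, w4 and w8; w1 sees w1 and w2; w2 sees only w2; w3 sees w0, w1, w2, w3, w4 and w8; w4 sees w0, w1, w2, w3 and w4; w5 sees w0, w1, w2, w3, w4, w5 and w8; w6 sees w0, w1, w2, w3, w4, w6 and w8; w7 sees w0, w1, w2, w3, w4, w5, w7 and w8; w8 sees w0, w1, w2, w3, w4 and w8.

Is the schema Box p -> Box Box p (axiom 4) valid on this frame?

By correspondence theory, 4 is valid on a frame iff R is transitive.
Transitive: no — w0 R w4 and w4 R w3, but not w0 R w3.

No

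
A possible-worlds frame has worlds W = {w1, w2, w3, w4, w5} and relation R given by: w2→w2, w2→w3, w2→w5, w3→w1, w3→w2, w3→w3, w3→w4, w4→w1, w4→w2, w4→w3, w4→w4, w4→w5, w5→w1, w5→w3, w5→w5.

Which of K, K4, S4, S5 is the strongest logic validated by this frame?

Transitive (axiom 4): no — w2 R w3 and w3 R w1, but not w2 R w1.
Reflexive (axiom T): no — w1 is not related to itself.
Euclidean (axiom 5): no — w2 R w3 and w2 R w5, but not w3 R w5.
So F validates K; K4 would additionally require R to be transitive. The strongest is K.

K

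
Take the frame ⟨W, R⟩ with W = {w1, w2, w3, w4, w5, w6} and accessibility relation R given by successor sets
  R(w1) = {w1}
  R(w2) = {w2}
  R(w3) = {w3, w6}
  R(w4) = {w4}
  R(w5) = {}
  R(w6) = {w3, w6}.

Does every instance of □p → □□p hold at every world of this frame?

Yes

The schema 4 characterises exactly the transitive frames.
Transitive: yes — every two-step R-path is closed by a direct edge.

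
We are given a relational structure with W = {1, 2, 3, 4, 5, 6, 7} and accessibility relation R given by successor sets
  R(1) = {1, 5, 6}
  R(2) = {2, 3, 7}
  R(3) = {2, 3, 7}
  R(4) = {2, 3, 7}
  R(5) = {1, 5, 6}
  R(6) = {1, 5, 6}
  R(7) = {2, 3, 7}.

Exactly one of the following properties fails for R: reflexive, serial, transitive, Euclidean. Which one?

reflexive

Reflexive: no — 4 is not related to itself.
Serial: yes — every world has a successor (e.g. 1 R 1).
Transitive: yes — every two-step R-path is closed by a direct edge.
Euclidean: yes — any two successors of a common world are R-related.
Only reflexive fails.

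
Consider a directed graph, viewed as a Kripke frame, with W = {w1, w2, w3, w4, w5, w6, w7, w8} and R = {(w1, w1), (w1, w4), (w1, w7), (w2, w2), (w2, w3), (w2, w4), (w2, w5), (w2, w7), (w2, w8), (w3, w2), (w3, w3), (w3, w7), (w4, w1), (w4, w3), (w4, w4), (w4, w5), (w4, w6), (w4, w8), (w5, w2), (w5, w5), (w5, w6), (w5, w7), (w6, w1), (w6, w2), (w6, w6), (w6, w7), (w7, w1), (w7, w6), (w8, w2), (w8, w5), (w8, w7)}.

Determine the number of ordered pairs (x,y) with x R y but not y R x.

13

Enumerating: (w2,w4), (w2,w7), (w3,w7), (w4,w3), (w4,w5), (w4,w6), (w4,w8), (w5,w6), (w5,w7), (w6,w1), (w6,w2), (w8,w5), (w8,w7).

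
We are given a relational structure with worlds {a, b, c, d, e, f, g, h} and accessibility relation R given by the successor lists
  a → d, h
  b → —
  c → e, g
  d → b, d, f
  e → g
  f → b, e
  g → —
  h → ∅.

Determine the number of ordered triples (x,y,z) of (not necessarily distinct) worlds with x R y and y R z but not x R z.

4

Enumerating: (a,d,b), (a,d,f), (d,f,e), (f,e,g).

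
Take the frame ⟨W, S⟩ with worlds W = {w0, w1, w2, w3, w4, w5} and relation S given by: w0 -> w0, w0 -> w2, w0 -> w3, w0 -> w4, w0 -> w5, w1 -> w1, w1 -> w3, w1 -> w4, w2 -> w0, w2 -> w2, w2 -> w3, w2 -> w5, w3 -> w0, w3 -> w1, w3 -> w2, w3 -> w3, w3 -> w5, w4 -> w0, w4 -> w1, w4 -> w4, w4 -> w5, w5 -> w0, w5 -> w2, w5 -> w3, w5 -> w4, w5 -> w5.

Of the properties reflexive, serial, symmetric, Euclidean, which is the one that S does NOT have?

Reflexive: yes — every world is S-related to itself.
Serial: yes — every world has a successor (e.g. w0 S w0).
Symmetric: yes — every pair in S has its reverse in S.
Euclidean: no — w0 S w2 and w0 S w4, but not w2 S w4.
Only Euclidean fails.

Euclidean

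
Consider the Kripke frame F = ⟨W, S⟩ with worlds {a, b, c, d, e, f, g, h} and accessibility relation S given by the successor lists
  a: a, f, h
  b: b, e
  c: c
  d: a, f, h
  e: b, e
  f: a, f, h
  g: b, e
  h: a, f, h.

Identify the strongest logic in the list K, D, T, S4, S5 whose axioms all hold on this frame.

D

Serial (axiom D): yes — every world has a successor (e.g. a S a).
Reflexive (axiom T): no — d is not related to itself.
Transitive (axiom 4): yes — every two-step S-path is closed by a direct edge.
Euclidean (axiom 5): yes — any two successors of a common world are S-related.
So F validates K, D; T would additionally require S to be reflexive. The strongest is D.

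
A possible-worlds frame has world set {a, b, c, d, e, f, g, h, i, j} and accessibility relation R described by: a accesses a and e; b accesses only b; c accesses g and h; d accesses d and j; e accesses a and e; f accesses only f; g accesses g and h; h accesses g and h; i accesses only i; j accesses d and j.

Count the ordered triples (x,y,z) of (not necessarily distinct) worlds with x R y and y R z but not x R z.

0

R is transitive; there are no such tuples.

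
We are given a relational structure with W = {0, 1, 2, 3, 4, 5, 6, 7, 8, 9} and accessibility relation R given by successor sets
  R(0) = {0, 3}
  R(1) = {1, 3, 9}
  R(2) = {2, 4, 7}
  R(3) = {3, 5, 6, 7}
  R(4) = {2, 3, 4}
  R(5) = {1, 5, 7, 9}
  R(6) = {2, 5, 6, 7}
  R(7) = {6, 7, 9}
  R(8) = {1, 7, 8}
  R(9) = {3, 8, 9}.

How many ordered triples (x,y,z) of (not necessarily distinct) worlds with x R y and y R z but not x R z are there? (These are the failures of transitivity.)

39

Enumerating: (0,3,5), (0,3,6), (0,3,7), (1,3,5), (1,3,6), (1,3,7), (1,9,8), (2,4,3), (2,7,6), (2,7,9), (3,5,1), (3,5,9), … and 27 more.
Total: 39.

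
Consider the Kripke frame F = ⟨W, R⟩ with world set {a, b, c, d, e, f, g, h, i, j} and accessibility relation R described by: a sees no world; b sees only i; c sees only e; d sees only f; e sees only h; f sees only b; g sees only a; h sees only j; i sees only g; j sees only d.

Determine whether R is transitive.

Transitive: no — b R i and i R g, but not b R g.

No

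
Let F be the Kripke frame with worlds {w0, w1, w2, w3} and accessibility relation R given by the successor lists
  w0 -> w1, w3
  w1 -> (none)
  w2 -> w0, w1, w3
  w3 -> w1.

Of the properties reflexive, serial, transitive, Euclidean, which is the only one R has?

transitive

Reflexive: no — w0 is not related to itself.
Serial: no — w1 has no R-successor.
Transitive: yes — every two-step R-path is closed by a direct edge.
Euclidean: no — w0 R w1 and w0 R w3, but not w1 R w3.
Only transitive holds.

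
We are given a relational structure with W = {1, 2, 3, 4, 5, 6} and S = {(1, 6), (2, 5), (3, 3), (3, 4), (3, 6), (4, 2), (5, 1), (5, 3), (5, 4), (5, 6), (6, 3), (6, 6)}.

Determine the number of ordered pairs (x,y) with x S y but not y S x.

Enumerating: (1,6), (2,5), (3,4), (4,2), (5,1), (5,3), (5,4), (5,6).

8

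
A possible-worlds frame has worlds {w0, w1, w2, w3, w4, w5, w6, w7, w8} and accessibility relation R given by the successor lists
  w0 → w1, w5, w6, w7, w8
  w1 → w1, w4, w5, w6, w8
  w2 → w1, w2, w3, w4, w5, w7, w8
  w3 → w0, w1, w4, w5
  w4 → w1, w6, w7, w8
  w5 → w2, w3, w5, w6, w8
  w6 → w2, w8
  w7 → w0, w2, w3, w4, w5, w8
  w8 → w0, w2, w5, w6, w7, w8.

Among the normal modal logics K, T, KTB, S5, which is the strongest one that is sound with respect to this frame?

K

Reflexive (axiom T): no — w0 is not related to itself.
Symmetric (axiom B): no — w0 R w1 but not w1 R w0.
Euclidean (axiom 5): no — w0 R w1 and w0 R w7, but not w1 R w7.
So F validates K; T would additionally require R to be reflexive. The strongest is K.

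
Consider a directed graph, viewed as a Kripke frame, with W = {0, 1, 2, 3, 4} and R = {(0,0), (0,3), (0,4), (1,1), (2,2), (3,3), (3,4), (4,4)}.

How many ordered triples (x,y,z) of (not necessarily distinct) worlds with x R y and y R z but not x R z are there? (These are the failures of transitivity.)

R is transitive; there are no such tuples.

0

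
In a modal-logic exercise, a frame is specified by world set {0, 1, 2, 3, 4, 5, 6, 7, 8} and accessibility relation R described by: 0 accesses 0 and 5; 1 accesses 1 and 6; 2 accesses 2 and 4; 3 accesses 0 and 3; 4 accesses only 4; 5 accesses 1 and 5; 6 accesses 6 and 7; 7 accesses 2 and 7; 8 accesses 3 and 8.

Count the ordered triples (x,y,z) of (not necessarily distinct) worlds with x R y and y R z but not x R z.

Enumerating: (0,5,1), (1,6,7), (3,0,5), (5,1,6), (6,7,2), (7,2,4), (8,3,0).

7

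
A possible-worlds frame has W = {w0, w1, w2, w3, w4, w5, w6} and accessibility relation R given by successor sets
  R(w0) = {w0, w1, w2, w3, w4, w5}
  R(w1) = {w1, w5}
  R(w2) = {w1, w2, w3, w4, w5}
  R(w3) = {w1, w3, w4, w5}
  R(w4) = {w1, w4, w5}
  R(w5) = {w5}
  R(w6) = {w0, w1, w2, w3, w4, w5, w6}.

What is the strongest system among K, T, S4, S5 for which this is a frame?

Reflexive (axiom T): yes — every world is R-related to itself.
Transitive (axiom 4): yes — every two-step R-path is closed by a direct edge.
Euclidean (axiom 5): no — w0 R w1 and w0 R w2, but not w1 R w2.
So F validates K, T, S4; S5 would additionally require R to be Euclidean. The strongest is S4.

S4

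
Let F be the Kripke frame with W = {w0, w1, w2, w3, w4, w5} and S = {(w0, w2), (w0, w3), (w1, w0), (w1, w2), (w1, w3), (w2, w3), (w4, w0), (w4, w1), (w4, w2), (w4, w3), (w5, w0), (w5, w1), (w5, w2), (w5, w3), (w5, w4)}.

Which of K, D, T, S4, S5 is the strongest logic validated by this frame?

K

Serial (axiom D): no — w3 has no S-successor.
Reflexive (axiom T): no — w0 is not related to itself.
Transitive (axiom 4): yes — every two-step S-path is closed by a direct edge.
Euclidean (axiom 5): no — w0 S w3 and w0 S w2, but not w3 S w2.
So F validates K; D would additionally require S to be serial. The strongest is K.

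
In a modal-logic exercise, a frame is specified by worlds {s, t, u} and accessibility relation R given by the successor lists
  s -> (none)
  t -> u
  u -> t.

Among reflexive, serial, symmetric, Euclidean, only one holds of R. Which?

Reflexive: no — s is not related to itself.
Serial: no — s has no R-successor.
Symmetric: yes — every pair in R has its reverse in R.
Euclidean: no — t R u and t R u, but not u R u.
Only symmetric holds.

symmetric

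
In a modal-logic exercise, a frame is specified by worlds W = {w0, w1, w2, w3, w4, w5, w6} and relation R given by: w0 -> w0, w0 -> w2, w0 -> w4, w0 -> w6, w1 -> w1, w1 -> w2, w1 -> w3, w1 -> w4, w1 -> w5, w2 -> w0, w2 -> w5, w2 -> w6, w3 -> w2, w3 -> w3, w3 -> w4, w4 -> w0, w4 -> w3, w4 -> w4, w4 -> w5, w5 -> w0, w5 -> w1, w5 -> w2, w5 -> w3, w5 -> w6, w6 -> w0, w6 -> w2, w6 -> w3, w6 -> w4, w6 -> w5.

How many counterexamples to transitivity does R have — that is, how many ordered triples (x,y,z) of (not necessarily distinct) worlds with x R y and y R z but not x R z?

Enumerating: (w0,w2,w5), (w0,w4,w3), (w0,w4,w5), (w0,w6,w3), (w0,w6,w5), (w1,w2,w0), (w1,w2,w6), (w1,w4,w0), (w1,w5,w0), (w1,w5,w6), (w2,w0,w2), (w2,w0,w4), … and 28 more.
Total: 40.

40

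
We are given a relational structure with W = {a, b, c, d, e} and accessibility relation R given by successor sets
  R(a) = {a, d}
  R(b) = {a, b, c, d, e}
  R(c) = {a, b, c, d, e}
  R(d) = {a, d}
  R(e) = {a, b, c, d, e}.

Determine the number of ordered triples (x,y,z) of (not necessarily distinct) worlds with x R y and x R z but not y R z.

18

Enumerating: (b,a,b), (b,a,c), (b,a,e), (b,d,b), (b,d,c), (b,d,e), (c,a,b), (c,a,c), (c,a,e), (c,d,b), (c,d,c), (c,d,e), (e,a,b), (e,a,c), (e,a,e), (e,d,b), (e,d,c), (e,d,e).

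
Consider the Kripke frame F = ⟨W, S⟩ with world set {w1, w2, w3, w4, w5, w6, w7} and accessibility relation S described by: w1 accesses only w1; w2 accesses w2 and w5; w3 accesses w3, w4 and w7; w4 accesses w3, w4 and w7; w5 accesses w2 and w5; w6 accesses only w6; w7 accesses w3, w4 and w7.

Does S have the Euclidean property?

Euclidean: yes — any two successors of a common world are S-related.

Yes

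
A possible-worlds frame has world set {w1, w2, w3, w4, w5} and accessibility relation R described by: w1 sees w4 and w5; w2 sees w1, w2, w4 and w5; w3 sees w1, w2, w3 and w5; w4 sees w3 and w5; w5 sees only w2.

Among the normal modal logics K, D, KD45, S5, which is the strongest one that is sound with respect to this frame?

D

Serial (axiom D): yes — every world has a successor (e.g. w1 R w4).
Euclidean (axiom 5): no — w1 R w5 and w1 R w4, but not w5 R w4.
Transitive (axiom 4): no — w1 R w4 and w4 R w3, but not w1 R w3.
Reflexive (axiom T): no — w1 is not related to itself.
So F validates K, D; KD45 would additionally require R to be Euclidean and transitive. The strongest is D.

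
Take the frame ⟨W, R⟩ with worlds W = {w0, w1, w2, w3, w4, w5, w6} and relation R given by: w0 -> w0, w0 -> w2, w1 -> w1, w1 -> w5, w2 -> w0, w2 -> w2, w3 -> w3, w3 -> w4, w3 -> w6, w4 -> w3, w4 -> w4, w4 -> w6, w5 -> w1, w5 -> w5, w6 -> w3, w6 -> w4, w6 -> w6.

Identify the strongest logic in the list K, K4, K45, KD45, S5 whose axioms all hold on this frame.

S5

Transitive (axiom 4): yes — every two-step R-path is closed by a direct edge.
Euclidean (axiom 5): yes — any two successors of a common world are R-related.
Serial (axiom D): yes — every world has a successor (e.g. w0 R w0).
Reflexive (axiom T): yes — every world is R-related to itself.
So F validates K, K4, K45, KD45, S5. The strongest is S5.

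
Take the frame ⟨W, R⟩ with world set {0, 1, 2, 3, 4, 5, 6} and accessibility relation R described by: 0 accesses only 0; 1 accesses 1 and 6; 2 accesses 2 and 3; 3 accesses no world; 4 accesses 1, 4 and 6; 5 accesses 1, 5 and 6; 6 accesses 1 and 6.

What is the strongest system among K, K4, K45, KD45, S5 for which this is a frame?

Transitive (axiom 4): yes — every two-step R-path is closed by a direct edge.
Euclidean (axiom 5): no — 2 R 3 and 2 R 2, but not 3 R 2.
Serial (axiom D): no — 3 has no R-successor.
Reflexive (axiom T): no — 3 is not related to itself.
So F validates K, K4; K45 would additionally require R to be Euclidean. The strongest is K4.

K4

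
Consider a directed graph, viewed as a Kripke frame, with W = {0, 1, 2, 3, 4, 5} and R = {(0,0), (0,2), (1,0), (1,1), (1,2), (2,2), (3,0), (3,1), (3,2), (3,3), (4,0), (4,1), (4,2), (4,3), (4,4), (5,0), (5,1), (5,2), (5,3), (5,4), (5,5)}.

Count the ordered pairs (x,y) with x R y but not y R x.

Enumerating: (0,2), (1,0), (1,2), (3,0), (3,1), (3,2), (4,0), (4,1), (4,2), (4,3), (5,0), (5,1), (5,2), (5,3), (5,4).

15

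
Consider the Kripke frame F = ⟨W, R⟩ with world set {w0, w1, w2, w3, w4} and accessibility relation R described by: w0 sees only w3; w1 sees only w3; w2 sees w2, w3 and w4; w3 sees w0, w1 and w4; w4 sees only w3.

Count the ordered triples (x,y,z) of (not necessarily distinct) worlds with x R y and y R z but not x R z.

Enumerating: (w0,w3,w0), (w0,w3,w1), (w0,w3,w4), (w1,w3,w0), (w1,w3,w1), (w1,w3,w4), (w2,w3,w0), (w2,w3,w1), (w3,w0,w3), (w3,w1,w3), (w3,w4,w3), (w4,w3,w0), (w4,w3,w1), (w4,w3,w4).

14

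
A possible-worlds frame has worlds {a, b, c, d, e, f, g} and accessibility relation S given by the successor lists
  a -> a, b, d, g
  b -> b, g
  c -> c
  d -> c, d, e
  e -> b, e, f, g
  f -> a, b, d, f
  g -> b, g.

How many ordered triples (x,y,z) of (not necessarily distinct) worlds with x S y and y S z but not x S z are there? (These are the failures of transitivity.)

Enumerating: (a,d,c), (a,d,e), (d,e,b), (d,e,f), (d,e,g), (e,f,a), (e,f,d), (f,a,g), (f,b,g), (f,d,c), (f,d,e).

11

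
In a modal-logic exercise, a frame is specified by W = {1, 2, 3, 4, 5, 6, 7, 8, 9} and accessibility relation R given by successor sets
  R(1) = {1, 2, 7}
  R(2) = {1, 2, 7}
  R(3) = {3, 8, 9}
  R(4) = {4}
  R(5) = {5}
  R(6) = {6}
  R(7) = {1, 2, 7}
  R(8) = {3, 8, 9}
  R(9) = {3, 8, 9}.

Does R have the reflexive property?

Reflexive: yes — every world is R-related to itself.

Yes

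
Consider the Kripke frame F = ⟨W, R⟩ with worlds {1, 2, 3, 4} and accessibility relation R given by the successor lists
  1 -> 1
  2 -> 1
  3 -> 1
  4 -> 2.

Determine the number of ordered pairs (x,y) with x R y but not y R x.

Enumerating: (2,1), (3,1), (4,2).

3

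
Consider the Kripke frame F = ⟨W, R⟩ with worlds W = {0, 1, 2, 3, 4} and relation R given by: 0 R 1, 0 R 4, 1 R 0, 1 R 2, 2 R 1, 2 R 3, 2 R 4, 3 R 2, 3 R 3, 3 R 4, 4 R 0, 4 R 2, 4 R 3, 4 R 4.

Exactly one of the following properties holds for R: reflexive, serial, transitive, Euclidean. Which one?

serial

Reflexive: no — 0 is not related to itself.
Serial: yes — every world has a successor (e.g. 0 R 1).
Transitive: no — 0 R 1 and 1 R 2, but not 0 R 2.
Euclidean: no — 0 R 1 and 0 R 4, but not 1 R 4.
Only serial holds.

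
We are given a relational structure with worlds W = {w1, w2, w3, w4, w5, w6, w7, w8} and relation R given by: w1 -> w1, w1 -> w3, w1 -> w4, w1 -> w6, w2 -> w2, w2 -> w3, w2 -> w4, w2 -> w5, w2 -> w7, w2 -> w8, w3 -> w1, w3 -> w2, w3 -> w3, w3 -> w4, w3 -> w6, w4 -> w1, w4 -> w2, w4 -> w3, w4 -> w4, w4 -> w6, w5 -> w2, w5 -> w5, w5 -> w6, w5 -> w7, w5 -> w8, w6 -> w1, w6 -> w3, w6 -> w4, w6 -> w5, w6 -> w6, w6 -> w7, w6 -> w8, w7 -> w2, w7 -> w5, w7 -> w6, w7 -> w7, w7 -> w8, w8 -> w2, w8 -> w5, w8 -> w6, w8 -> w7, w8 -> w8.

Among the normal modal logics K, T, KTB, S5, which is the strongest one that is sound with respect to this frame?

KTB

Reflexive (axiom T): yes — every world is R-related to itself.
Symmetric (axiom B): yes — every pair in R has its reverse in R.
Euclidean (axiom 5): no — w2 R w3 and w2 R w5, but not w3 R w5.
So F validates K, T, KTB; S5 would additionally require R to be Euclidean. The strongest is KTB.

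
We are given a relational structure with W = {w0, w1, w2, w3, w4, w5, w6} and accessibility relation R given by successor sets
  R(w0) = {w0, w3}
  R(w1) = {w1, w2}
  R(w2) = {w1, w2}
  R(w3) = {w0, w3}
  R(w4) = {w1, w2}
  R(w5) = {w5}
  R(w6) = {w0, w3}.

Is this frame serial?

Serial: yes — every world has a successor (e.g. w0 R w0).

Yes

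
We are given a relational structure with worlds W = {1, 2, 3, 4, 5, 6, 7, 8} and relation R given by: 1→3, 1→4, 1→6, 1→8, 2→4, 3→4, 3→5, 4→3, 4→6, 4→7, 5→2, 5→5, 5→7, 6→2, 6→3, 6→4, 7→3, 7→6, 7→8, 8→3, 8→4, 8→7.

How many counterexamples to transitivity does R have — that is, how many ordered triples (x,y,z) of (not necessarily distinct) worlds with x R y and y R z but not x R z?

Enumerating: (1,3,5), (1,4,7), (1,6,2), (1,8,7), (2,4,3), (2,4,6), (2,4,7), (3,4,3), (3,4,6), (3,4,7), (3,5,2), (3,5,7), … and 22 more.
Total: 34.

34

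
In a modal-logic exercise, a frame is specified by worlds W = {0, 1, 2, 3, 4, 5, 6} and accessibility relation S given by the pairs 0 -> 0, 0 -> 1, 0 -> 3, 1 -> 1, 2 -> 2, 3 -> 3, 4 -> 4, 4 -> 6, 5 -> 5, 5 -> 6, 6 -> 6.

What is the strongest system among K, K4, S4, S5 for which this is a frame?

S4

Transitive (axiom 4): yes — every two-step S-path is closed by a direct edge.
Reflexive (axiom T): yes — every world is S-related to itself.
Euclidean (axiom 5): no — 0 S 1 and 0 S 3, but not 1 S 3.
So F validates K, K4, S4; S5 would additionally require S to be Euclidean. The strongest is S4.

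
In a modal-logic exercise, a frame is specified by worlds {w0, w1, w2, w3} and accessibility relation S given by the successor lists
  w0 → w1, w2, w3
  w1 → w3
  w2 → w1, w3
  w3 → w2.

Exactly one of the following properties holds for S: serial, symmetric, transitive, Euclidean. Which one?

Serial: yes — every world has a successor (e.g. w0 S w1).
Symmetric: no — w0 S w1 but not w1 S w0.
Transitive: no — w1 S w3 and w3 S w2, but not w1 S w2.
Euclidean: no — w0 S w1 and w0 S w2, but not w1 S w2.
Only serial holds.

serial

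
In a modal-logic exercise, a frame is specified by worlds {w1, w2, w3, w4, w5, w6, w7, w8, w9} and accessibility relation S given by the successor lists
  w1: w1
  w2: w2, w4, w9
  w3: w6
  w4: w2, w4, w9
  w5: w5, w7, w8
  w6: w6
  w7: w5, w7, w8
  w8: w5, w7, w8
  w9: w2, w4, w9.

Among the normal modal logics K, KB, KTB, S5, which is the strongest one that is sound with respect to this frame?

K

Symmetric (axiom B): no — w3 S w6 but not w6 S w3.
Reflexive (axiom T): no — w3 is not related to itself.
Euclidean (axiom 5): yes — any two successors of a common world are S-related.
So F validates K; KB would additionally require S to be symmetric. The strongest is K.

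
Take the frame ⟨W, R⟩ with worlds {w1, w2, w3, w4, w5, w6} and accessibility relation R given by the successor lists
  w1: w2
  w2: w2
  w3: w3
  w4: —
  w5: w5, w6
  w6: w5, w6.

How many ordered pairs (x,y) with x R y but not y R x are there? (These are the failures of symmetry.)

Enumerating: (w1,w2).

1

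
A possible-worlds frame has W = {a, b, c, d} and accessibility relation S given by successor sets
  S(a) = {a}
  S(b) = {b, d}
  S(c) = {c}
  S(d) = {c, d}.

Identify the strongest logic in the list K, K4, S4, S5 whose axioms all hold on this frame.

Transitive (axiom 4): no — b S d and d S c, but not b S c.
Reflexive (axiom T): yes — every world is S-related to itself.
Euclidean (axiom 5): no — b S d and b S b, but not d S b.
So F validates K; K4 would additionally require S to be transitive. The strongest is K.

K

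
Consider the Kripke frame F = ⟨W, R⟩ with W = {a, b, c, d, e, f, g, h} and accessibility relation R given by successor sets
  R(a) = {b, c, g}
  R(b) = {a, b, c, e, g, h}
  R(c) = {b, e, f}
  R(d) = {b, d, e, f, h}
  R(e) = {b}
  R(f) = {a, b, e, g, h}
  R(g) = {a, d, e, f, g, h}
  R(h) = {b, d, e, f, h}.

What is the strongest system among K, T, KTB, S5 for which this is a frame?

Reflexive (axiom T): no — a is not related to itself.
Symmetric (axiom B): no — a R c but not c R a.
Euclidean (axiom 5): no — a R c and a R g, but not c R g.
So F validates K; T would additionally require R to be reflexive. The strongest is K.

K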